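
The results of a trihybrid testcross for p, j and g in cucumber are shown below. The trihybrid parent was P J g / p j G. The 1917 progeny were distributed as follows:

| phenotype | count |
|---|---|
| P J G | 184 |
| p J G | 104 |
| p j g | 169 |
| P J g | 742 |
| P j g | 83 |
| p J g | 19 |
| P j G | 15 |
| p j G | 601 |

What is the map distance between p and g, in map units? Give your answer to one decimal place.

20.2 map units

The two rarest classes, p J g and P j G, are the double crossovers. Comparing them with the parentals, only the p allele has switched, so p is the middle locus and the order is j – p – g.
Crossovers in the p–g interval produce the single-crossover classes P J G and p j g (184 + 169 = 353) plus the double crossovers (34).
RF(p–g) = (353 + 34) / 1917 = 387/1917 = 0.2019 → 20.2 map units.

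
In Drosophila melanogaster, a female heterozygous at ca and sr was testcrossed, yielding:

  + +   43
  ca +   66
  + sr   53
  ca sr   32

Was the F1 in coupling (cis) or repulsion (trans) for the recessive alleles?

The two most frequent classes are + sr (53) and ca + (66); these are the parental (non-recombinant) types.
So the F1 carried + sr on one chromosome and ca + on the other — the recessive alleles are on opposite chromosomes (trans / repulsion).

trans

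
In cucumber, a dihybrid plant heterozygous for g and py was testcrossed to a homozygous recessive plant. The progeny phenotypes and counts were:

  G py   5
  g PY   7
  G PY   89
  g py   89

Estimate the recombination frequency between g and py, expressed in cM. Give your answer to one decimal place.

6.3 cM

The two most frequent classes, G PY (89) and g py (89), are the parental types, so the F1 was G PY / g py.
The recombinant classes are G py and g PY: 5 + 7 = 12.
Recombination frequency = 12/190 = 0.0632 ≈ 6.3%, i.e. 6.3 cM.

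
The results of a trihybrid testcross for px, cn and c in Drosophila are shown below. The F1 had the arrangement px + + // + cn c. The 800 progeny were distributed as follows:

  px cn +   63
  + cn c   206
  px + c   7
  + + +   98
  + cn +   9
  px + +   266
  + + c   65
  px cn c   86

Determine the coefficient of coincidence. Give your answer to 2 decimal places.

0.44

The two rarest classes, px + c and + cn +, are the double crossovers. Comparing them with the parentals, only the c allele has switched, so c is the middle locus and the order is px – c – cn.
px–c: (184 + 16)/800 = 0.2500; c–cn: (128 + 16)/800 = 0.1800.
Expected DCO frequency = 0.2500 × 0.1800 ≈ 0.04500; observed = 16/800 ≈ 0.02000.
Coefficient of coincidence = 0.02000/0.04500 ≈ 0.44.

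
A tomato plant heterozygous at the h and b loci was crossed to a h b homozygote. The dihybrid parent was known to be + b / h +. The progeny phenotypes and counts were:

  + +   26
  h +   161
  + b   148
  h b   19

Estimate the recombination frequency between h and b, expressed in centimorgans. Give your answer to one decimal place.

The recombinant classes are + + and h b: 26 + 19 = 45.
Recombination frequency = 45/354 = 0.1271 ≈ 12.7%, i.e. 12.7 centimorgans.

12.7 centimorgans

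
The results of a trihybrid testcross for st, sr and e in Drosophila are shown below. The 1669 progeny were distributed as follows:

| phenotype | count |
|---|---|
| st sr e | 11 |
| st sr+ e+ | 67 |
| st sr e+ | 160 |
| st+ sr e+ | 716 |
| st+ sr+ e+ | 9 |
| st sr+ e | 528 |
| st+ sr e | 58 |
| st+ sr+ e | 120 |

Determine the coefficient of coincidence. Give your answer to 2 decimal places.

0.77

The two most frequent reciprocal classes, st+ sr e+ and st sr+ e, are the parental types, so the F1 was st+ sr e+ / st sr+ e.
The two rarest classes, st+ sr+ e+ and st sr e, are the double crossovers. Comparing them with the parentals, only the sr allele has switched, so sr is the middle locus and the order is e – sr – st.
e–sr: (125 + 20)/1669 = 0.0869; sr–st: (280 + 20)/1669 = 0.1797.
Expected DCO frequency = 0.0869 × 0.1797 ≈ 0.01562; observed = 20/1669 ≈ 0.01198.
Coefficient of coincidence = 0.01198/0.01562 ≈ 0.77.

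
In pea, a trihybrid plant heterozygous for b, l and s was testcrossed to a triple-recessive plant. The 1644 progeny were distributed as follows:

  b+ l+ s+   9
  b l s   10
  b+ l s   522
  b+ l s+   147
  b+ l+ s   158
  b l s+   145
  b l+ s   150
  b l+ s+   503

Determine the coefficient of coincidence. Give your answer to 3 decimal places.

0.307

The two most frequent reciprocal classes, b+ l s and b l+ s+, are the parental types, so the F1 was b+ l s / b l+ s+.
The two rarest classes, b l s and b+ l+ s+, are the double crossovers. Comparing them with the parentals, only the b allele has switched, so b is the middle locus and the order is l – b – s.
l–b: (303 + 19)/1644 = 0.1959; b–s: (297 + 19)/1644 = 0.1922.
Expected DCO frequency = 0.1959 × 0.1922 ≈ 0.03765; observed = 19/1644 ≈ 0.01156.
Coefficient of coincidence = 0.01156/0.03765 ≈ 0.307.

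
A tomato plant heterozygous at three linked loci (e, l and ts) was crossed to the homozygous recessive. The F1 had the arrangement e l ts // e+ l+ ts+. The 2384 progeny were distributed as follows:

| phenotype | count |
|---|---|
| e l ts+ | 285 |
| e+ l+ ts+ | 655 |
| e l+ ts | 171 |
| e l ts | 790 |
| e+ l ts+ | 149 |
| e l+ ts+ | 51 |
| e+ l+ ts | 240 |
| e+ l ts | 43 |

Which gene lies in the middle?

e

The two rarest classes, e+ l ts and e l+ ts+, are the double crossovers. Comparing them with the parentals, only the e allele has switched, so e is the middle locus and the order is ts – e – l.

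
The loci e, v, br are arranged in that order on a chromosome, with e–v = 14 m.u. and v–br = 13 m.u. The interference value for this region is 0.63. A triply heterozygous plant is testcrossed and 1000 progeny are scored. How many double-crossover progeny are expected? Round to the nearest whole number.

Map distances give recombination frequencies of 0.140 and 0.130 for the two intervals.
With interference 0.63 (so coincidence = 0.37), expected double-crossover frequency = 0.140 × 0.130 × 0.37 = 0.00673.
Expected number = 0.00673 × 1000 = 6.73 ≈ 7.

7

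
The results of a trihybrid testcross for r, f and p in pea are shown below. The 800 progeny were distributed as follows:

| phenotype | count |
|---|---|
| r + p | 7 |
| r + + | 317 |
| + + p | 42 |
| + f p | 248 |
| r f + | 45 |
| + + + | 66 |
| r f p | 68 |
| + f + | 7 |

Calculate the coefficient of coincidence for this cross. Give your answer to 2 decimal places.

0.75

The two most frequent reciprocal classes, r + + and + f p, are the parental types, so the F1 was r + + / + f p.
The two rarest classes, r + p and + f +, are the double crossovers. Comparing them with the parentals, only the p allele has switched, so p is the middle locus and the order is r – p – f.
r–p: (134 + 14)/800 = 0.1850; p–f: (87 + 14)/800 = 0.1263.
Expected DCO frequency = 0.1850 × 0.1263 ≈ 0.02337; observed = 14/800 ≈ 0.01750.
Coefficient of coincidence = 0.01750/0.02337 ≈ 0.75.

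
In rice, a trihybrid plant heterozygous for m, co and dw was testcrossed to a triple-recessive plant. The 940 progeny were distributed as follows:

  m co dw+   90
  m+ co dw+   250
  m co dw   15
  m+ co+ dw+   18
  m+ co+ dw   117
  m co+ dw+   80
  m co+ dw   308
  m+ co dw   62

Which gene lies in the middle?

co

The two most frequent reciprocal classes, m co+ dw and m+ co dw+, are the parental types, so the F1 was m co+ dw / m+ co dw+.
The two rarest classes, m co dw and m+ co+ dw+, are the double crossovers. Comparing them with the parentals, only the co allele has switched, so co is the middle locus and the order is m – co – dw.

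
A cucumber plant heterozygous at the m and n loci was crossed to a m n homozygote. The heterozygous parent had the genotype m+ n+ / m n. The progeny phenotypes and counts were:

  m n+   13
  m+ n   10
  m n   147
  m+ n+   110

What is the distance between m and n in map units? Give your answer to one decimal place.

8.2 map units

The recombinant classes are m+ n and m n+: 10 + 13 = 23.
Recombination frequency = 23/280 = 0.0821 ≈ 8.2%, i.e. 8.2 map units.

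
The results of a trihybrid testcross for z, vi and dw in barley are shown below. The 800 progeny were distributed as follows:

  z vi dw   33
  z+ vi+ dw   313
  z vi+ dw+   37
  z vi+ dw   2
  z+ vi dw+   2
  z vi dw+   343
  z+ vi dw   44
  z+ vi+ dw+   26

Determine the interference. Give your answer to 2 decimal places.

0.40

The two most frequent reciprocal classes, z vi dw+ and z+ vi+ dw, are the parental types, so the F1 was z vi dw+ / z+ vi+ dw.
The two rarest classes, z+ vi dw+ and z vi+ dw, are the double crossovers. Comparing them with the parentals, only the z allele has switched, so z is the middle locus and the order is dw – z – vi.
dw–z: (59 + 4)/800 = 0.0788; z–vi: (81 + 4)/800 = 0.1062.
Expected DCO frequency = 0.0788 × 0.1062 ≈ 0.00837; observed = 4/800 ≈ 0.00500.
Coefficient of coincidence = 0.00500/0.00837 ≈ 0.60; interference = 1 − 0.60 = 0.40.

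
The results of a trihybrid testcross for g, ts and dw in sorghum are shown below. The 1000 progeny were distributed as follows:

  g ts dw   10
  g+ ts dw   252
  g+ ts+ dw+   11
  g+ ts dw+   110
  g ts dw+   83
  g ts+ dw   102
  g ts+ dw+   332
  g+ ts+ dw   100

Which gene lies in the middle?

The two most frequent reciprocal classes, g+ ts dw and g ts+ dw+, are the parental types, so the F1 was g+ ts dw / g ts+ dw+.
The two rarest classes, g ts dw and g+ ts+ dw+, are the double crossovers. Comparing them with the parentals, only the g allele has switched, so g is the middle locus and the order is ts – g – dw.

g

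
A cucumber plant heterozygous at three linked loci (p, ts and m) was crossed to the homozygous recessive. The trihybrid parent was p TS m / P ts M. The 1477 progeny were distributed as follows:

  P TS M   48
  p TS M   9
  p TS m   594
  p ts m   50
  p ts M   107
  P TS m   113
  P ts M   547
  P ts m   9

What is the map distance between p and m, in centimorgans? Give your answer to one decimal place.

The two rarest classes, p TS M and P ts m, are the double crossovers. Comparing them with the parentals, only the m allele has switched, so m is the middle locus and the order is p – m – ts.
Crossovers in the p–m interval produce the single-crossover classes P TS m and p ts M (113 + 107 = 220) plus the double crossovers (18).
RF(p–m) = (220 + 18) / 1477 = 238/1477 = 0.1611 → 16.1 centimorgans.

16.1 centimorgans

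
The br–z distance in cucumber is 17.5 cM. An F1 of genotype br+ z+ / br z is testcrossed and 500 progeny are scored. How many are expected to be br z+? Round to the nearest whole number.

44

A map distance of 17.5 cM corresponds to a recombination frequency of 0.175.
The F1 is br+ z+ / br z, so br z+ is a recombinant gamete class with expected frequency r/2 = 0.175/2 = 0.0875.
Expected number = 0.0875 × 500 = 43.75 ≈ 44.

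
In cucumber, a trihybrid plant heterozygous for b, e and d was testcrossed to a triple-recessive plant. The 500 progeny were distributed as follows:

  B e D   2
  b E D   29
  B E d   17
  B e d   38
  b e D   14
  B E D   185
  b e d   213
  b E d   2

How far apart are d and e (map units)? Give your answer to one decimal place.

The two most frequent reciprocal classes, B E D and b e d, are the parental types, so the F1 was B E D / b e d.
The two rarest classes, B e D and b E d, are the double crossovers. Comparing them with the parentals, only the e allele has switched, so e is the middle locus and the order is d – e – b.
Crossovers in the d–e interval produce the single-crossover classes B E d and b e D (17 + 14 = 31) plus the double crossovers (4).
RF(d–e) = (31 + 4) / 500 = 35/500 = 0.0700 → 7.0 map units.

7.0 map units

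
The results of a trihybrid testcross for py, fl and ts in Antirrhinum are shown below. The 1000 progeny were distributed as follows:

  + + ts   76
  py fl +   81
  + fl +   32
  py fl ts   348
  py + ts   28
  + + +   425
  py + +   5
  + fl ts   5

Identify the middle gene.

The two most frequent reciprocal classes, py fl ts and + + +, are the parental types, so the F1 was py fl ts / + + +.
The two rarest classes, + fl ts and py + +, are the double crossovers. Comparing them with the parentals, only the py allele has switched, so py is the middle locus and the order is ts – py – fl.

py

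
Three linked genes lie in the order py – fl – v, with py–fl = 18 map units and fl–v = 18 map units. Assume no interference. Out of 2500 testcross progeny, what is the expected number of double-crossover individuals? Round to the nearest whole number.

81

Map distances give recombination frequencies of 0.180 and 0.180 for the two intervals.
With no interference, expected double-crossover frequency = 0.180 × 0.180 = 0.03240.
Expected number = 0.03240 × 2500 = 81.00 ≈ 81.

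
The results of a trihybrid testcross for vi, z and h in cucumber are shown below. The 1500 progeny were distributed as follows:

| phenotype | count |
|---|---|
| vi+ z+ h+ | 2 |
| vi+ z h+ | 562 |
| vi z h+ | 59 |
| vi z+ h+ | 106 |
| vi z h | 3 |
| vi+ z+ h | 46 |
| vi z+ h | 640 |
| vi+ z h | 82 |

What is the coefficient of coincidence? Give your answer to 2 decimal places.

0.35

The two most frequent reciprocal classes, vi+ z h+ and vi z+ h, are the parental types, so the F1 was vi+ z h+ / vi z+ h.
The two rarest classes, vi+ z+ h+ and vi z h, are the double crossovers. Comparing them with the parentals, only the z allele has switched, so z is the middle locus and the order is h – z – vi.
h–z: (188 + 5)/1500 = 0.1287; z–vi: (105 + 5)/1500 = 0.0733.
Expected DCO frequency = 0.1287 × 0.0733 ≈ 0.00943; observed = 5/1500 ≈ 0.00333.
Coefficient of coincidence = 0.00333/0.00943 ≈ 0.35.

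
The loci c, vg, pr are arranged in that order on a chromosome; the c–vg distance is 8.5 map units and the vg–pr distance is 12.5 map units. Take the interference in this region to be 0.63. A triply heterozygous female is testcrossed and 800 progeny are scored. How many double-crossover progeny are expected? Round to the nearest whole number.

Map distances give recombination frequencies of 0.085 and 0.125 for the two intervals.
With interference 0.63 (so coincidence = 0.37), expected double-crossover frequency = 0.085 × 0.125 × 0.37 = 0.00393.
Expected number = 0.00393 × 800 = 3.15 ≈ 3.

3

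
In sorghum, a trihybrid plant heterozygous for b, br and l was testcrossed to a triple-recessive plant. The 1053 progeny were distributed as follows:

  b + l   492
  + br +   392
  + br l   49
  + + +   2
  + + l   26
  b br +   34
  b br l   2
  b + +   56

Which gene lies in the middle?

The two most frequent reciprocal classes, b + l and + br +, are the parental types, so the F1 was b + l / + br +.
The two rarest classes, b br l and + + +, are the double crossovers. Comparing them with the parentals, only the br allele has switched, so br is the middle locus and the order is l – br – b.

br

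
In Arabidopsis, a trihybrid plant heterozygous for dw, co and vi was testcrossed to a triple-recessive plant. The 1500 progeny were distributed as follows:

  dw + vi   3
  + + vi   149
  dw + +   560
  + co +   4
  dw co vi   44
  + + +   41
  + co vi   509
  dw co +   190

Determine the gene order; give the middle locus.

The two most frequent reciprocal classes, + co vi and dw + +, are the parental types, so the F1 was + co vi / dw + +.
The two rarest classes, + co + and dw + vi, are the double crossovers. Comparing them with the parentals, only the vi allele has switched, so vi is the middle locus and the order is co – vi – dw.

vi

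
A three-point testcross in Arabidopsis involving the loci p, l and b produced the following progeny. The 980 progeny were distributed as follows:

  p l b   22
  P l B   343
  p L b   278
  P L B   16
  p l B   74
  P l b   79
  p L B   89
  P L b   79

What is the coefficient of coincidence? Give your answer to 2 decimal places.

The two most frequent reciprocal classes, p L b and P l B, are the parental types, so the F1 was p L b / P l B.
The two rarest classes, p l b and P L B, are the double crossovers. Comparing them with the parentals, only the l allele has switched, so l is the middle locus and the order is p – l – b.
p–l: (153 + 38)/980 = 0.1949; l–b: (168 + 38)/980 = 0.2102.
Expected DCO frequency = 0.1949 × 0.2102 ≈ 0.04097; observed = 38/980 ≈ 0.03878.
Coefficient of coincidence = 0.03878/0.04097 ≈ 0.95.

0.95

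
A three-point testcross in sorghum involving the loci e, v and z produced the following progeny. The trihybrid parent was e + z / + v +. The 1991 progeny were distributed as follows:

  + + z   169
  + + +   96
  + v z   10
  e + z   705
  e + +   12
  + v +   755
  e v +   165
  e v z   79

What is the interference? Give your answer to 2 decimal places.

The two rarest classes, e + + and + v z, are the double crossovers. Comparing them with the parentals, only the z allele has switched, so z is the middle locus and the order is e – z – v.
e–z: (334 + 22)/1991 = 0.1788; z–v: (175 + 22)/1991 = 0.0989.
Expected DCO frequency = 0.1788 × 0.0989 ≈ 0.01768; observed = 22/1991 ≈ 0.01105.
Coefficient of coincidence = 0.01105/0.01768 ≈ 0.62; interference = 1 − 0.62 = 0.38.

0.38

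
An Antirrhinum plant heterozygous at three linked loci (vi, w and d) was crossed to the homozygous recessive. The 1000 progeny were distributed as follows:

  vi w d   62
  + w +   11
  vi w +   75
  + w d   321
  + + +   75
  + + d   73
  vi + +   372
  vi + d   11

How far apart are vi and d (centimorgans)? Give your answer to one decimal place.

The two most frequent reciprocal classes, vi + + and + w d, are the parental types, so the F1 was vi + + / + w d.
The two rarest classes, vi + d and + w +, are the double crossovers. Comparing them with the parentals, only the d allele has switched, so d is the middle locus and the order is vi – d – w.
Crossovers in the vi–d interval produce the single-crossover classes + + + and vi w d (75 + 62 = 137) plus the double crossovers (22).
RF(vi–d) = (137 + 22) / 1000 = 159/1000 = 0.1590 → 15.9 centimorgans.

15.9 centimorgans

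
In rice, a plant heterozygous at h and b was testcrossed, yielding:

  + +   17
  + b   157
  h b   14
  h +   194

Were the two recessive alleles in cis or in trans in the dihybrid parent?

trans

The two most frequent classes are + b (157) and h + (194); these are the parental (non-recombinant) types.
So the F1 carried + b on one chromosome and h + on the other — the recessive alleles are on opposite chromosomes (trans / repulsion).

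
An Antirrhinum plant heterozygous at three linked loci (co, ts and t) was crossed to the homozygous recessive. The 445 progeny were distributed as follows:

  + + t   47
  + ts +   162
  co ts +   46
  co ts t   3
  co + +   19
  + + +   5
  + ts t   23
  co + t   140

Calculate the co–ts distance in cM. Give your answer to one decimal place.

The two most frequent reciprocal classes, co + t and + ts +, are the parental types, so the F1 was co + t / + ts +.
The two rarest classes, co ts t and + + +, are the double crossovers. Comparing them with the parentals, only the ts allele has switched, so ts is the middle locus and the order is t – ts – co.
Crossovers in the ts–co interval produce the single-crossover classes + + t and co ts + (47 + 46 = 93) plus the double crossovers (8).
RF(ts–co) = (93 + 8) / 445 = 101/445 = 0.2270 → 22.7 cM.

22.7 cM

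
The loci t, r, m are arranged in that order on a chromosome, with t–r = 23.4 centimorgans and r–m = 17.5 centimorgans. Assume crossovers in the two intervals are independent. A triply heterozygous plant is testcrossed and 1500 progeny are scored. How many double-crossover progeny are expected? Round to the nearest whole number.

Map distances give recombination frequencies of 0.234 and 0.175 for the two intervals.
With no interference, expected double-crossover frequency = 0.234 × 0.175 = 0.04095.
Expected number = 0.04095 × 1500 = 61.42 ≈ 61.

61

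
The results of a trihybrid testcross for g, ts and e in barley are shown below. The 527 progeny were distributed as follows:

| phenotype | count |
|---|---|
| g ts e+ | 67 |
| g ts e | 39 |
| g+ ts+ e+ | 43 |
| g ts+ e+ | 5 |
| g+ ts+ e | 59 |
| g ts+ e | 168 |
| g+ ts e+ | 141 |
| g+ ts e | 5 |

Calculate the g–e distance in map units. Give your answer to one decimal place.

25.8 map units

The two most frequent reciprocal classes, g ts+ e and g+ ts e+, are the parental types, so the F1 was g ts+ e / g+ ts e+.
The two rarest classes, g ts+ e+ and g+ ts e, are the double crossovers. Comparing them with the parentals, only the e allele has switched, so e is the middle locus and the order is g – e – ts.
Crossovers in the g–e interval produce the single-crossover classes g+ ts+ e and g ts e+ (59 + 67 = 126) plus the double crossovers (10).
RF(g–e) = (126 + 10) / 527 = 136/527 = 0.2581 → 25.8 map units.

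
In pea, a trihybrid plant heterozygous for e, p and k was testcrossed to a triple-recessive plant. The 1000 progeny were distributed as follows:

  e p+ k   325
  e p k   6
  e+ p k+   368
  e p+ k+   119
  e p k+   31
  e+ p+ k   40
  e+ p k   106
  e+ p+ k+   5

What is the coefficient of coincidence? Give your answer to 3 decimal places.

0.568

The two most frequent reciprocal classes, e+ p k+ and e p+ k, are the parental types, so the F1 was e+ p k+ / e p+ k.
The two rarest classes, e+ p+ k+ and e p k, are the double crossovers. Comparing them with the parentals, only the p allele has switched, so p is the middle locus and the order is e – p – k.
e–p: (71 + 11)/1000 = 0.0820; p–k: (225 + 11)/1000 = 0.2360.
Expected DCO frequency = 0.0820 × 0.2360 ≈ 0.01935; observed = 11/1000 ≈ 0.01100.
Coefficient of coincidence = 0.01100/0.01935 ≈ 0.568.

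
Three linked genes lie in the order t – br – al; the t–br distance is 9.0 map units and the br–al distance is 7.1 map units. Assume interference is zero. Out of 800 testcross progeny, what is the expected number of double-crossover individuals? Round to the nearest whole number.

5

Map distances give recombination frequencies of 0.090 and 0.071 for the two intervals.
With no interference, expected double-crossover frequency = 0.090 × 0.071 = 0.00639.
Expected number = 0.00639 × 800 = 5.11 ≈ 5.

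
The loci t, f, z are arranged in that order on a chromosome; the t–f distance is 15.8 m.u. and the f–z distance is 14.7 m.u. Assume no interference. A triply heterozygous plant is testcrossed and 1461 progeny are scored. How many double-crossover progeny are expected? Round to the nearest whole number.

Map distances give recombination frequencies of 0.158 and 0.147 for the two intervals.
With no interference, expected double-crossover frequency = 0.158 × 0.147 = 0.02323.
Expected number = 0.02323 × 1461 = 33.93 ≈ 34.

34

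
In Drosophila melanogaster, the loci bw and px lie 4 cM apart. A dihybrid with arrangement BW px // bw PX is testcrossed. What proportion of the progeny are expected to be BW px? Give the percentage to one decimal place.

48.0%

A map distance of 4 cM corresponds to a recombination frequency of 0.040.
The F1 is BW px / bw PX, so BW px is a parental gamete class with expected frequency (1 − r)/2 = 0.960/2 = 0.4800.
That is 0.4800 = 48.0% of the progeny.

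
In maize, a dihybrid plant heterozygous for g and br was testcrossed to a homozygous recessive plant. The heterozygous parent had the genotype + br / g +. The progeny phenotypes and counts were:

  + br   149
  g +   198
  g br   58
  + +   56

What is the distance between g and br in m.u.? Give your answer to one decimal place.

24.7 m.u.

The recombinant classes are + + and g br: 56 + 58 = 114.
Recombination frequency = 114/461 = 0.2473 ≈ 24.7%, i.e. 24.7 m.u.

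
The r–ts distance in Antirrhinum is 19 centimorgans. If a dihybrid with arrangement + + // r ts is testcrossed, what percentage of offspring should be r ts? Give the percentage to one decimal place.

A map distance of 19 centimorgans corresponds to a recombination frequency of 0.190.
The F1 is + + / r ts, so r ts is a parental gamete class with expected frequency (1 − r)/2 = 0.810/2 = 0.4050.
That is 0.4050 = 40.5% of the progeny.

40.5%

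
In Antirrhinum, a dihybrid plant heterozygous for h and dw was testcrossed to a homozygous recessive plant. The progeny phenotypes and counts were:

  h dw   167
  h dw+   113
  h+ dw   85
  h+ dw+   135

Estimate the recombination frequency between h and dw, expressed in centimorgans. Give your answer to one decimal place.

The two most frequent classes, h+ dw+ (135) and h dw (167), are the parental types, so the F1 was h+ dw+ / h dw.
The recombinant classes are h+ dw and h dw+: 85 + 113 = 198.
Recombination frequency = 198/500 = 0.3960 ≈ 39.6%, i.e. 39.6 centimorgans.

39.6 centimorgans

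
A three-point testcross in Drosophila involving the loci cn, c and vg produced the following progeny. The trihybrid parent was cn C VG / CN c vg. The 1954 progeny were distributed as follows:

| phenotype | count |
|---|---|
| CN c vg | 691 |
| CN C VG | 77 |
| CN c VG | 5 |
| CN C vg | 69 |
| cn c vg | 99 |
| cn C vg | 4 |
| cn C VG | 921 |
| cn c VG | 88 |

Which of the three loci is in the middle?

The two rarest classes, cn C vg and CN c VG, are the double crossovers. Comparing them with the parentals, only the vg allele has switched, so vg is the middle locus and the order is c – vg – cn.

vg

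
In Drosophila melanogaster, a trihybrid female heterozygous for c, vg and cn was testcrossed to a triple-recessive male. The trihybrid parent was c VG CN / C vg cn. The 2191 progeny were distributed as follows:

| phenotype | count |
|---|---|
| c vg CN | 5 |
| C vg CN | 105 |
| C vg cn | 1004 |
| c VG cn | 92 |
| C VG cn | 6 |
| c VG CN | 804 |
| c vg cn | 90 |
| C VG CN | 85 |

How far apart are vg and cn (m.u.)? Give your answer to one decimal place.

9.5 m.u.

The two rarest classes, c vg CN and C VG cn, are the double crossovers. Comparing them with the parentals, only the vg allele has switched, so vg is the middle locus and the order is cn – vg – c.
Crossovers in the cn–vg interval produce the single-crossover classes c VG cn and C vg CN (92 + 105 = 197) plus the double crossovers (11).
RF(cn–vg) = (197 + 11) / 2191 = 208/2191 = 0.0949 → 9.5 m.u.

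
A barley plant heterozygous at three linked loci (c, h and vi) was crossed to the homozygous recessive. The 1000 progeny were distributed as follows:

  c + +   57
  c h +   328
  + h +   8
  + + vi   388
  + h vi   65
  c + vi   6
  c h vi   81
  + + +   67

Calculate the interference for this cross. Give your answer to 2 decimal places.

0.36

The two most frequent reciprocal classes, + + vi and c h +, are the parental types, so the F1 was + + vi / c h +.
The two rarest classes, c + vi and + h +, are the double crossovers. Comparing them with the parentals, only the c allele has switched, so c is the middle locus and the order is h – c – vi.
h–c: (122 + 14)/1000 = 0.1360; c–vi: (148 + 14)/1000 = 0.1620.
Expected DCO frequency = 0.1360 × 0.1620 ≈ 0.02203; observed = 14/1000 ≈ 0.01400.
Coefficient of coincidence = 0.01400/0.02203 ≈ 0.64; interference = 1 − 0.64 = 0.36.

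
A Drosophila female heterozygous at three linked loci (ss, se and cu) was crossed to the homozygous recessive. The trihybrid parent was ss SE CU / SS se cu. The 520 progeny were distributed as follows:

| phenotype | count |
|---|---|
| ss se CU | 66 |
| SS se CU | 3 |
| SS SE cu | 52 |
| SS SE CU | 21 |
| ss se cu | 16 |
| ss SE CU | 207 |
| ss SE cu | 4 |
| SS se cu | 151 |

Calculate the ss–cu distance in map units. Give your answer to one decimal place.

8.5 map units

The two rarest classes, ss SE cu and SS se CU, are the double crossovers. Comparing them with the parentals, only the cu allele has switched, so cu is the middle locus and the order is ss – cu – se.
Crossovers in the ss–cu interval produce the single-crossover classes SS SE CU and ss se cu (21 + 16 = 37) plus the double crossovers (7).
RF(ss–cu) = (37 + 7) / 520 = 44/520 = 0.0846 → 8.5 map units.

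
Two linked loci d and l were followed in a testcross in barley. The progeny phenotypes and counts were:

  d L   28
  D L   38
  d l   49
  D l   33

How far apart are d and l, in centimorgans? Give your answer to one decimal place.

41.2 centimorgans

The two most frequent classes, D L (38) and d l (49), are the parental types, so the F1 was D L / d l.
The recombinant classes are D l and d L: 33 + 28 = 61.
Recombination frequency = 61/148 = 0.4122 ≈ 41.2%, i.e. 41.2 centimorgans.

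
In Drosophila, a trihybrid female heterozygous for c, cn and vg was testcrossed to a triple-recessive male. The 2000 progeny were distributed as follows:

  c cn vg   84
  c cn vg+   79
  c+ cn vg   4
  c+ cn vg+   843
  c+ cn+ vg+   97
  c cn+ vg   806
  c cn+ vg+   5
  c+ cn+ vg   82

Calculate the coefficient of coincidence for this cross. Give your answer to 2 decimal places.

0.56

The two most frequent reciprocal classes, c cn+ vg and c+ cn vg+, are the parental types, so the F1 was c cn+ vg / c+ cn vg+.
The two rarest classes, c cn+ vg+ and c+ cn vg, are the double crossovers. Comparing them with the parentals, only the vg allele has switched, so vg is the middle locus and the order is c – vg – cn.
c–vg: (161 + 9)/2000 = 0.0850; vg–cn: (181 + 9)/2000 = 0.0950.
Expected DCO frequency = 0.0850 × 0.0950 ≈ 0.00808; observed = 9/2000 ≈ 0.00450.
Coefficient of coincidence = 0.00450/0.00808 ≈ 0.56.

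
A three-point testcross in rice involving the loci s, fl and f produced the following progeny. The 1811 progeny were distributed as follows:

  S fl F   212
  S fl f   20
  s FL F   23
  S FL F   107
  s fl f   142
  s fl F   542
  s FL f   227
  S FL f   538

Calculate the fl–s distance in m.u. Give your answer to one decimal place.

The two most frequent reciprocal classes, s fl F and S FL f, are the parental types, so the F1 was s fl F / S FL f.
The two rarest classes, s FL F and S fl f, are the double crossovers. Comparing them with the parentals, only the fl allele has switched, so fl is the middle locus and the order is f – fl – s.
Crossovers in the fl–s interval produce the single-crossover classes S fl F and s FL f (212 + 227 = 439) plus the double crossovers (43).
RF(fl–s) = (439 + 43) / 1811 = 482/1811 = 0.2662 → 26.6 m.u.

26.6 m.u.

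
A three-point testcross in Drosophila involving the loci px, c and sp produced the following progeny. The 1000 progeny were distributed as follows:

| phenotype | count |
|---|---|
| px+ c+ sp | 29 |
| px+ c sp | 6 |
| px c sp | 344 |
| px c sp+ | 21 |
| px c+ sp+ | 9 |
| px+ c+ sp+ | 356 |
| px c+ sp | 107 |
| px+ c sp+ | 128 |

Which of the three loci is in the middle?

The two most frequent reciprocal classes, px c sp and px+ c+ sp+, are the parental types, so the F1 was px c sp / px+ c+ sp+.
The two rarest classes, px+ c sp and px c+ sp+, are the double crossovers. Comparing them with the parentals, only the px allele has switched, so px is the middle locus and the order is sp – px – c.

px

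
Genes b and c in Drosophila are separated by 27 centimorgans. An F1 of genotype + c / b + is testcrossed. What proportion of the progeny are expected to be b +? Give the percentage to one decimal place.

A map distance of 27 centimorgans corresponds to a recombination frequency of 0.270.
The F1 is + c / b +, so b + is a parental gamete class with expected frequency (1 − r)/2 = 0.730/2 = 0.3650.
That is 0.3650 = 36.5% of the progeny.

36.5%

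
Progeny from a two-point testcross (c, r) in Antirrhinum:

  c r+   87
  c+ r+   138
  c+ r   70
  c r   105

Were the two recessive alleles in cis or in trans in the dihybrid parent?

cis

The two most frequent classes are c+ r+ (138) and c r (105); these are the parental (non-recombinant) types.
So the F1 carried c+ r+ on one chromosome and c r on the other — the recessive alleles are on the same chromosome (cis / coupling).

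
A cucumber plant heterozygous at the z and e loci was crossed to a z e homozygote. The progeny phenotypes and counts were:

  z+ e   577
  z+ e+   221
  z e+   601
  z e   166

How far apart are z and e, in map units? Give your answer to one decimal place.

The two most frequent classes, z+ e (577) and z e+ (601), are the parental types, so the F1 was z+ e / z e+.
The recombinant classes are z+ e+ and z e: 221 + 166 = 387.
Recombination frequency = 387/1565 = 0.2473 ≈ 24.7%, i.e. 24.7 map units.

24.7 map units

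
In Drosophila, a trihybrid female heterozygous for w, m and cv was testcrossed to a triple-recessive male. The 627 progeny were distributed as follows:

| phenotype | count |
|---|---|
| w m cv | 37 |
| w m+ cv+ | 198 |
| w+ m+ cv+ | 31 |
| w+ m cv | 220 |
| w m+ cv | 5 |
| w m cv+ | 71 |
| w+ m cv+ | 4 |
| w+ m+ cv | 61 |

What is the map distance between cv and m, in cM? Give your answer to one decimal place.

The two most frequent reciprocal classes, w m+ cv+ and w+ m cv, are the parental types, so the F1 was w m+ cv+ / w+ m cv.
The two rarest classes, w m+ cv and w+ m cv+, are the double crossovers. Comparing them with the parentals, only the cv allele has switched, so cv is the middle locus and the order is m – cv – w.
Crossovers in the m–cv interval produce the single-crossover classes w m cv+ and w+ m+ cv (71 + 61 = 132) plus the double crossovers (9).
RF(m–cv) = (132 + 9) / 627 = 141/627 = 0.2249 → 22.5 cM.

22.5 cM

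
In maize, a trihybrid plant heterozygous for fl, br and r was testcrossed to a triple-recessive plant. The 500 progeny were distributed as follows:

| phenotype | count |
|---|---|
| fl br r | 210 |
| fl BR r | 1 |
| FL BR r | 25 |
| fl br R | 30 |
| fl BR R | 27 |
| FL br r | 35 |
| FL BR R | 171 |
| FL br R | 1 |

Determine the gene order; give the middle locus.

br

The two most frequent reciprocal classes, FL BR R and fl br r, are the parental types, so the F1 was FL BR R / fl br r.
The two rarest classes, FL br R and fl BR r, are the double crossovers. Comparing them with the parentals, only the br allele has switched, so br is the middle locus and the order is fl – br – r.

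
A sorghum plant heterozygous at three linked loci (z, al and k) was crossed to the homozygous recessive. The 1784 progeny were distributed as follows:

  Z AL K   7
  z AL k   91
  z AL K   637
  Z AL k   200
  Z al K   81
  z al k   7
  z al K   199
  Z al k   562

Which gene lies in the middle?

The two most frequent reciprocal classes, z AL K and Z al k, are the parental types, so the F1 was z AL K / Z al k.
The two rarest classes, Z AL K and z al k, are the double crossovers. Comparing them with the parentals, only the z allele has switched, so z is the middle locus and the order is al – z – k.

z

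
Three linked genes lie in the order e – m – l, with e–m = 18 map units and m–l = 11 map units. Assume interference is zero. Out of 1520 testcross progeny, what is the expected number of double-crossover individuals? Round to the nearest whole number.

30

Map distances give recombination frequencies of 0.180 and 0.110 for the two intervals.
With no interference, expected double-crossover frequency = 0.180 × 0.110 = 0.01980.
Expected number = 0.01980 × 1520 = 30.10 ≈ 30.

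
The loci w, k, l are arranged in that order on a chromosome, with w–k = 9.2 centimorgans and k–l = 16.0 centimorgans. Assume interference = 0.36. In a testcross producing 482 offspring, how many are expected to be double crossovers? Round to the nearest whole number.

5

Map distances give recombination frequencies of 0.092 and 0.160 for the two intervals.
With interference 0.36 (so coincidence = 0.64), expected double-crossover frequency = 0.092 × 0.160 × 0.64 = 0.00942.
Expected number = 0.00942 × 482 = 4.54 ≈ 5.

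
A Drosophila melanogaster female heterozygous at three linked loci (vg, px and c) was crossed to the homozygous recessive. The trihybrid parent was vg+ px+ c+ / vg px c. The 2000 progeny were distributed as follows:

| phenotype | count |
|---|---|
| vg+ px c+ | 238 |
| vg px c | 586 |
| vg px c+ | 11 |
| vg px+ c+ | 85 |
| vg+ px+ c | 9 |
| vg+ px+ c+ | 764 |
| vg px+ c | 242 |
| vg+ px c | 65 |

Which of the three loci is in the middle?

The two rarest classes, vg+ px+ c and vg px c+, are the double crossovers. Comparing them with the parentals, only the c allele has switched, so c is the middle locus and the order is vg – c – px.

c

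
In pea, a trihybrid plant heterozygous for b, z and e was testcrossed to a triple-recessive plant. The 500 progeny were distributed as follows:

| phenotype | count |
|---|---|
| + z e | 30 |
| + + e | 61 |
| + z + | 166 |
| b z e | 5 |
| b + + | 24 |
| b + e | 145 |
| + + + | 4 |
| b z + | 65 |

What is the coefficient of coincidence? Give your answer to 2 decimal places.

The two most frequent reciprocal classes, b + e and + z +, are the parental types, so the F1 was b + e / + z +.
The two rarest classes, b z e and + + +, are the double crossovers. Comparing them with the parentals, only the z allele has switched, so z is the middle locus and the order is e – z – b.
e–z: (54 + 9)/500 = 0.1260; z–b: (126 + 9)/500 = 0.2700.
Expected DCO frequency = 0.1260 × 0.2700 ≈ 0.03402; observed = 9/500 ≈ 0.01800.
Coefficient of coincidence = 0.01800/0.03402 ≈ 0.53.

0.53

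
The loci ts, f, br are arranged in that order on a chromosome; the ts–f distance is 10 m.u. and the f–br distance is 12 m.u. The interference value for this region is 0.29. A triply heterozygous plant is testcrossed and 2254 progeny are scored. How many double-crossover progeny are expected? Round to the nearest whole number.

Map distances give recombination frequencies of 0.100 and 0.120 for the two intervals.
With interference 0.29 (so coincidence = 0.71), expected double-crossover frequency = 0.100 × 0.120 × 0.71 = 0.00852.
Expected number = 0.00852 × 2254 = 19.20 ≈ 19.

19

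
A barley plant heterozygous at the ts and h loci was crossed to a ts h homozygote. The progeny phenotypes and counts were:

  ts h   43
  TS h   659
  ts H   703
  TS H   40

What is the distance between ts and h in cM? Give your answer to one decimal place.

5.7 cM

The two most frequent classes, TS h (659) and ts H (703), are the parental types, so the F1 was TS h / ts H.
The recombinant classes are TS H and ts h: 40 + 43 = 83.
Recombination frequency = 83/1445 = 0.0574 ≈ 5.7%, i.e. 5.7 cM.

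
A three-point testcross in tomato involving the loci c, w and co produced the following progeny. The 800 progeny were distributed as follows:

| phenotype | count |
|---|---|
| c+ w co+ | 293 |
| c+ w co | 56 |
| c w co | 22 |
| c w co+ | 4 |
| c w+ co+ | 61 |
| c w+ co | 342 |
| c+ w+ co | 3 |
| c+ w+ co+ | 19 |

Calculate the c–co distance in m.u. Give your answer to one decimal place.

15.5 m.u.

The two most frequent reciprocal classes, c+ w co+ and c w+ co, are the parental types, so the F1 was c+ w co+ / c w+ co.
The two rarest classes, c w co+ and c+ w+ co, are the double crossovers. Comparing them with the parentals, only the c allele has switched, so c is the middle locus and the order is w – c – co.
Crossovers in the c–co interval produce the single-crossover classes c+ w co and c w+ co+ (56 + 61 = 117) plus the double crossovers (7).
RF(c–co) = (117 + 7) / 800 = 124/800 = 0.1550 → 15.5 m.u.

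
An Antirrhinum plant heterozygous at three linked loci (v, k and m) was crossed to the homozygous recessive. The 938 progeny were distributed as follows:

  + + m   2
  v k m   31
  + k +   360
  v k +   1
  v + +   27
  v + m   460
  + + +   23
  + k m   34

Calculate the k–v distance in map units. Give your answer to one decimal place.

6.1 map units

The two most frequent reciprocal classes, + k + and v + m, are the parental types, so the F1 was + k + / v + m.
The two rarest classes, v k + and + + m, are the double crossovers. Comparing them with the parentals, only the v allele has switched, so v is the middle locus and the order is k – v – m.
Crossovers in the k–v interval produce the single-crossover classes + + + and v k m (23 + 31 = 54) plus the double crossovers (3).
RF(k–v) = (54 + 3) / 938 = 57/938 = 0.0608 → 6.1 map units.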